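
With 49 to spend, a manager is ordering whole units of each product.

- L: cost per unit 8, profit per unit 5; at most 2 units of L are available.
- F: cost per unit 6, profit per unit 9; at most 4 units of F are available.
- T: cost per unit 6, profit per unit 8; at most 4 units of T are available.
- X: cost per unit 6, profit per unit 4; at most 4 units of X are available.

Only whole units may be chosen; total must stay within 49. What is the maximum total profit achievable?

68

This is a bounded integer knapsack.
F has the best ratio (9/6); taking only F gives at most 4×9 = 36 (stopped by the supply cap of 4).
Mixing does better — 4×F and 4×T: cost 48 ≤ 49, profit 4·9 + 4·8 = 68.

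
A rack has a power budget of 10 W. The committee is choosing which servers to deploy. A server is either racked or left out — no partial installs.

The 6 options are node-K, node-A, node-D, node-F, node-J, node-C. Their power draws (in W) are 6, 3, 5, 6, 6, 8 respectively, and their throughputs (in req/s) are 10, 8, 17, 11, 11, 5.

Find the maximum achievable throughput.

Allowing fractional choices, the relaxed optimum would be about 28.7, but servers are indivisible.
node-A + node-F: power draw 3 + 6 = 9 ≤ 10, throughput 8 + 11 = 19.
node-A + node-D: power draw 3 + 5 = 8 ≤ 10, throughput 8 + 17 = 25.
Best is node-A and node-D with total throughput 25.

25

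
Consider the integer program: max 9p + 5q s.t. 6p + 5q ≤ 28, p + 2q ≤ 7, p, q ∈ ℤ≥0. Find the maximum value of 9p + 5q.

The continuous relaxation peaks at (4.67, 0) with value 42.00; rounding to a feasible lattice point costs some objective.
(p,q)=(3,2) is feasible, giving 37.
(p,q)=(4,0) is feasible, giving 36.
(p,q)=(3,1) is feasible, giving 32.
Maximum is 37 at (p,q)=(3,2).

37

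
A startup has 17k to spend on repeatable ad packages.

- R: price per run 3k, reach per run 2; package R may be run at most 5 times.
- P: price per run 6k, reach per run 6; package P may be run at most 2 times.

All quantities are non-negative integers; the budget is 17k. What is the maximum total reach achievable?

14

1×R and 2×P: price 15 ≤ 17, reach 1·2 + 2·6 = 14.
2×P: price 12 ≤ 17, reach 2·6 = 12.
Best is 14.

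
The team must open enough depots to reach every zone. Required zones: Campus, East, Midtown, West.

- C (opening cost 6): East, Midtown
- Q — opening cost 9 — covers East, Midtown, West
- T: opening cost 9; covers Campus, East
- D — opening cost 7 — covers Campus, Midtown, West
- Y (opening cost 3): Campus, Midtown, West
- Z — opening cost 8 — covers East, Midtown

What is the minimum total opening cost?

This is a weighted set-cover instance.
Choose C and Y: together they cover Campus, East, Midtown, West — every zone.
Total opening cost: 6 + 3 = 9.

9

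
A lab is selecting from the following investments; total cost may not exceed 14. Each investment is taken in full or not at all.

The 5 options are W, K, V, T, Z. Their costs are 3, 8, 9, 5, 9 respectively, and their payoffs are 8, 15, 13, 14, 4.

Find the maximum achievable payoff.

Treat it as a binary knapsack problem.
Take K and T: cost 8 + 5 = 13 ≤ 14, payoff 15 + 14 = 29.
No other feasible combination does better.

29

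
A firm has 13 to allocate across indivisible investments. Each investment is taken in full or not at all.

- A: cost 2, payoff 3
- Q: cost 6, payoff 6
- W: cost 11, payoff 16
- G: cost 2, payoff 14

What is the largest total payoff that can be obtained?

30

Allowing fractional choices, the relaxed optimum would be about 30.1, but investments are indivisible.
Q + G: cost 6 + 2 = 8 ≤ 13, payoff 6 + 14 = 20.
W + G: cost 11 + 2 = 13 ≤ 13, payoff 16 + 14 = 30.
A + Q + G: cost 2 + 6 + 2 = 10 ≤ 13, payoff 3 + 6 + 14 = 23.
Best is W and G with total payoff 30.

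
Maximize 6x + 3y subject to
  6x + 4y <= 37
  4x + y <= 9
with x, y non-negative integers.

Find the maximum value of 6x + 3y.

(x,y)=(0,9) is feasible, giving 27.
(x,y)=(0,8) is feasible, giving 24.
Maximum is 27 at (x,y)=(0,9).

27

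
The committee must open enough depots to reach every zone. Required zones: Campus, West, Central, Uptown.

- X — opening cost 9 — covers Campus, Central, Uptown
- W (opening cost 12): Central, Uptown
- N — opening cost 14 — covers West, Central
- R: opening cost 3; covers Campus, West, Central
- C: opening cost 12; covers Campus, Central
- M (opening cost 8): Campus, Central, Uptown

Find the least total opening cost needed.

This is a weighted set-cover instance.
Choose R and M: together they cover Campus, West, Central, Uptown — every zone.
Total opening cost: 3 + 8 = 11.
No cover costs less than 11.

11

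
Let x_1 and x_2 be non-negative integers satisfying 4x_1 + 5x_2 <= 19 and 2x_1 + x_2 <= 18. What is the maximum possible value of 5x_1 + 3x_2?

20

The continuous relaxation peaks at (4.75, 0) with value 23.75; rounding to a feasible lattice point costs some objective.
(x_1,x_2)=(4,0): 4·4+5·0=16≤19, 2·4+1·0=8≤18, objective 20.
(x_1,x_2)=(3,1): 4·3+5·1=17≤19, 2·3+1·1=7≤18, objective 18.
(x_1,x_2)=(3,0): 4·3+5·0=12≤19, 2·3+1·0=6≤18, objective 15.
Maximum is 20 at (x_1,x_2)=(4,0).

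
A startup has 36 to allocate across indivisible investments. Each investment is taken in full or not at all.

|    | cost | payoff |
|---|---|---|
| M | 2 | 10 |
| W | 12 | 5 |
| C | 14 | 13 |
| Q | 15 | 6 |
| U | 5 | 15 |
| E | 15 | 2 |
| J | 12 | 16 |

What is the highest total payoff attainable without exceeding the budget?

Allowing fractional choices, the relaxed optimum would be about 55.2, but investments are indivisible.
M + C + U + J: cost 2 + 14 + 5 + 12 = 33 ≤ 36, payoff 10 + 13 + 15 + 16 = 54.
M + Q + U + J: cost 2 + 15 + 5 + 12 = 34 ≤ 36, payoff 10 + 6 + 15 + 16 = 47.
M + W + U + J: cost 2 + 12 + 5 + 12 = 31 ≤ 36, payoff 10 + 5 + 15 + 16 = 46.
Best is M, C, U, and J with total payoff 54.

54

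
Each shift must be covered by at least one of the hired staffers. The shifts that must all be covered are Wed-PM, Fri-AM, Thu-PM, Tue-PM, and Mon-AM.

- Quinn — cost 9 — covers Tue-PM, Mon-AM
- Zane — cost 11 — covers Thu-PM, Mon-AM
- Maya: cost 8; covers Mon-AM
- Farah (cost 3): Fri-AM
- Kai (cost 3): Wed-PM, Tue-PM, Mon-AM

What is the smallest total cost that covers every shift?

Choose Zane, Farah, and Kai: together they cover Wed-PM, Fri-AM, Thu-PM, Tue-PM, Mon-AM — every shift.
Total cost: 11 + 3 + 3 = 17.
No cover costs less than 17.

17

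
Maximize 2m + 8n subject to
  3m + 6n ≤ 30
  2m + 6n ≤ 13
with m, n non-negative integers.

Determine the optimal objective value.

16

(m,n)=(0,2) is feasible, giving 16.
(m,n)=(1,1) is feasible, giving 10.
(m,n)=(0,1) is feasible, giving 8.
The best lattice point is (0,2), giving 16.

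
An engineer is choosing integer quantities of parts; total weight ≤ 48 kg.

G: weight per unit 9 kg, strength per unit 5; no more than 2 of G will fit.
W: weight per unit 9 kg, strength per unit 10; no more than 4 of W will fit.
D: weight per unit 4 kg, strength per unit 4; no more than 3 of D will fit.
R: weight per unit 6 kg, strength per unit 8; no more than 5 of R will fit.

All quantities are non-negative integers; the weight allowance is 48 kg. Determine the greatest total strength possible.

1×W, 2×D, and 5×R: weight 47 ≤ 48, strength 1·10 + 2·4 + 5·8 = 58.
2×W and 5×R: weight 48 ≤ 48, strength 2·10 + 5·8 = 60.
Best is 60.

60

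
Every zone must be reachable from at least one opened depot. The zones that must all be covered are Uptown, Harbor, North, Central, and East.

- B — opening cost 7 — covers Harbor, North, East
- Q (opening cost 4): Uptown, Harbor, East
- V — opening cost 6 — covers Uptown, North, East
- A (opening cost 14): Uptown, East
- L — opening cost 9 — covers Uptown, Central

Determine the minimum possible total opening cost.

The greedy cost-per-new-zone heuristic would pick Q, V, and L for 19, but a cheaper cover exists.
Choose B and L: together they cover Uptown, Harbor, North, Central, East — every zone.
Total opening cost: 7 + 9 = 16.
No cover costs less than 16.

16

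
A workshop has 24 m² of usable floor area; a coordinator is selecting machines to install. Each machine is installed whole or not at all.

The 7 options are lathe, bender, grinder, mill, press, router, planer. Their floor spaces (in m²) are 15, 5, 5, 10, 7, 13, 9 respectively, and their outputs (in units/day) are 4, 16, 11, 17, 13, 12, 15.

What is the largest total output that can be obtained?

Treat it as a binary knapsack problem.
bender + mill + planer: floor space 5 + 10 + 9 = 24 ≤ 24, output 16 + 17 + 15 = 48.
bender + mill + press: floor space 5 + 10 + 7 = 22 ≤ 24, output 16 + 17 + 13 = 46.
bender + grinder + mill: floor space 5 + 5 + 10 = 20 ≤ 24, output 16 + 11 + 17 = 44.
Best is bender, mill, and planer with total output 48.

48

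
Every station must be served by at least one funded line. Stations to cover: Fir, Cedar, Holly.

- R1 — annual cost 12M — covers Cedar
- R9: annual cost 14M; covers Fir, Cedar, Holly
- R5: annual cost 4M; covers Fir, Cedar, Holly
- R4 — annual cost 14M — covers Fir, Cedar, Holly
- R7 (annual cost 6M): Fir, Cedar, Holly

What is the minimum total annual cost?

R5 alone covers Fir, Cedar, Holly — every station.
Total annual cost: 4.
No cover costs less than 4.

4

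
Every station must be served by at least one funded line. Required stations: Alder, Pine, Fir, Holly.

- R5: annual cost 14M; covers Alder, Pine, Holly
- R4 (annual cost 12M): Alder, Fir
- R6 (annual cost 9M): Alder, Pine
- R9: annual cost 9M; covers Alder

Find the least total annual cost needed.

26

Choose R5 and R4: together they cover Alder, Pine, Fir, Holly — every station.
Total annual cost: 14 + 12 = 26.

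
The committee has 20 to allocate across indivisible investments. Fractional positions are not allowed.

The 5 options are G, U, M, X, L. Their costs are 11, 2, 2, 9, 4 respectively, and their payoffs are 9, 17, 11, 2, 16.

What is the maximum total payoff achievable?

Allowing fractional choices, the relaxed optimum would be about 53.2, but investments are indivisible.
U + M + X + L: cost 2 + 2 + 9 + 4 = 17 ≤ 20, payoff 17 + 11 + 2 + 16 = 46.
G + U + M + L: cost 11 + 2 + 2 + 4 = 19 ≤ 20, payoff 9 + 17 + 11 + 16 = 53.
U + M + L: cost 2 + 2 + 4 = 8 ≤ 20, payoff 17 + 11 + 16 = 44.
Best is G, U, M, and L with total payoff 53.

53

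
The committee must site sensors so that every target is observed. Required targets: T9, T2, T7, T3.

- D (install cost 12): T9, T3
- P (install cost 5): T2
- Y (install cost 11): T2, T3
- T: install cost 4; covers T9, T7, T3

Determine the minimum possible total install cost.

9

Choose P and T: together they cover T9, T2, T7, T3 — every target.
Total install cost: 5 + 4 = 9.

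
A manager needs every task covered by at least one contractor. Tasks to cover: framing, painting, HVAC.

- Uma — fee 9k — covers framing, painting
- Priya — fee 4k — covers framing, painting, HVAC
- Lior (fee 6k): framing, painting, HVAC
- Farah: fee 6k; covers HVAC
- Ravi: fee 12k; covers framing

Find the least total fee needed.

4

Priya alone covers framing, painting, HVAC — every task.
Total fee: 4.
No cover costs less than 4.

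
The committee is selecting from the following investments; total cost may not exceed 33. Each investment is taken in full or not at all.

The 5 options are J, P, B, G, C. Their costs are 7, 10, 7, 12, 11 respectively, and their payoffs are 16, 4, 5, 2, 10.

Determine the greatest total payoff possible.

31

This is an integer program with binary decision variables.
Take J, B, and C: cost 7 + 7 + 11 = 25 ≤ 33, payoff 16 + 5 + 10 = 31.
No other feasible combination does better.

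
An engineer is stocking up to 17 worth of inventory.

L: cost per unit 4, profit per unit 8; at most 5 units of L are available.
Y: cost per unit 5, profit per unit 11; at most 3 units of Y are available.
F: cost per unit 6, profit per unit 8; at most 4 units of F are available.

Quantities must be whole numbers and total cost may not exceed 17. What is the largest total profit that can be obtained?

This is a bounded integer knapsack.
3×Y: cost 15 ≤ 17, profit 3·11 = 33.
3×L and 1×Y: cost 17 ≤ 17, profit 3·8 + 1·11 = 35.
Best is 35.

35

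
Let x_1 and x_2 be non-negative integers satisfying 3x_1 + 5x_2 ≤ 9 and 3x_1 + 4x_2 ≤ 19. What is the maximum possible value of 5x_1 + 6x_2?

15

(x_1,x_2)=(3,0): 3·3+5·0=9≤9, 3·3+4·0=9≤19, objective 15.
(x_1,x_2)=(2,0): 3·2+5·0=6≤9, 3·2+4·0=6≤19, objective 10.
Maximum is 15 at (x_1,x_2)=(3,0).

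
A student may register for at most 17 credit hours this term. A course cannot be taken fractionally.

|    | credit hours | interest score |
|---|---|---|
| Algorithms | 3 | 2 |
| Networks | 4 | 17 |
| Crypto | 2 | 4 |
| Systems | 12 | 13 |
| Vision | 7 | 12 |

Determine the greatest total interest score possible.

35

Allowing fractional choices, the relaxed optimum would be about 37.3, but courses are indivisible.
Networks + Crypto + Vision: credit hours 4 + 2 + 7 = 13 ≤ 17, interest score 17 + 4 + 12 = 33.
Algorithms + Networks + Crypto + Vision: credit hours 3 + 4 + 2 + 7 = 16 ≤ 17, interest score 2 + 17 + 4 + 12 = 35.
Best is Algorithms, Networks, Crypto, and Vision with total interest score 35.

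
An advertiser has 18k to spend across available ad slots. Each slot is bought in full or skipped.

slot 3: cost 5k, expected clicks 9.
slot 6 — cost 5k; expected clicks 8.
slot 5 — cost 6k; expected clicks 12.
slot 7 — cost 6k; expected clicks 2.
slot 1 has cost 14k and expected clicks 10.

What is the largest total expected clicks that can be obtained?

slot 3 + slot 6 + slot 5: cost 5 + 5 + 6 = 16 ≤ 18, expected clicks 9 + 8 + 12 = 29.
slot 3 + slot 5 + slot 7: cost 5 + 6 + 6 = 17 ≤ 18, expected clicks 9 + 12 + 2 = 23.
Best is slot 3, slot 6, and slot 5 with total expected clicks 29.

29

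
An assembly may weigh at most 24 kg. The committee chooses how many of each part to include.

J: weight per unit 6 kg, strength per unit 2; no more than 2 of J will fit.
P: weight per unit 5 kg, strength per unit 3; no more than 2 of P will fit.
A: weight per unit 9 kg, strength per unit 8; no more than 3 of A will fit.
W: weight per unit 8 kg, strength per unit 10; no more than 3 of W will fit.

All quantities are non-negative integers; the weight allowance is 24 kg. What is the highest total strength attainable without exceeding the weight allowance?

W has the best ratio (10/8); taking only W gives at most 3×10 = 30 (stopped by the weight limit).
Optimal: 3×W: weight 24 ≤ 24, strength 3·10 = 30.

30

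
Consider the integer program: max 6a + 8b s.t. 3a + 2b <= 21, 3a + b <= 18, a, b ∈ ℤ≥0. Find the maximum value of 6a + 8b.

80

The continuous relaxation peaks at (0, 10.5) with value 84.00; rounding to a feasible lattice point costs some objective.
(a,b)=(0,10): 3·0+2·10=20≤21, 3·0+1·10=10≤18, objective 80.
(a,b)=(1,9): 3·1+2·9=21≤21, 3·1+1·9=12≤18, objective 78.
(a,b)=(0,9): 3·0+2·9=18≤21, 3·0+1·9=9≤18, objective 72.
No feasible integer point exceeds 80.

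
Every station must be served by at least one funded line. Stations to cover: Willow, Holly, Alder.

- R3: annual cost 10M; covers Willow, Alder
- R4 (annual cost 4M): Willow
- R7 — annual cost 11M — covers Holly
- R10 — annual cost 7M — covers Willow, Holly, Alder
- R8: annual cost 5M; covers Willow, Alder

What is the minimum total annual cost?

7

R10 alone covers Willow, Holly, Alder — every station.
Total annual cost: 7.
No cover costs less than 7.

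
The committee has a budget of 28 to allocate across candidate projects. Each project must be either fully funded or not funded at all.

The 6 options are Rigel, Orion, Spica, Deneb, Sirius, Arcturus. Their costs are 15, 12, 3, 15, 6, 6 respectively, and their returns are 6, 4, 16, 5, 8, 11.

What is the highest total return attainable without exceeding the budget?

Treat it as a binary knapsack problem.
Allowing fractional choices, the relaxed optimum would be about 40.2, but projects are indivisible.
Orion + Spica + Sirius + Arcturus: cost 12 + 3 + 6 + 6 = 27 ≤ 28, return 4 + 16 + 8 + 11 = 39.
Spica + Sirius + Arcturus: cost 3 + 6 + 6 = 15 ≤ 28, return 16 + 8 + 11 = 35.
Best is Orion, Spica, Sirius, and Arcturus with total return 39.

39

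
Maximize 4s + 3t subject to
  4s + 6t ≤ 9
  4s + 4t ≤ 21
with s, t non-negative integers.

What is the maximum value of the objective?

8

(s,t)=(2,0): 4·2+6·0=8≤9, 4·2+4·0=8≤21, objective 8.
(s,t)=(1,0): 4·1+6·0=4≤9, 4·1+4·0=4≤21, objective 4.
No feasible integer point exceeds 8.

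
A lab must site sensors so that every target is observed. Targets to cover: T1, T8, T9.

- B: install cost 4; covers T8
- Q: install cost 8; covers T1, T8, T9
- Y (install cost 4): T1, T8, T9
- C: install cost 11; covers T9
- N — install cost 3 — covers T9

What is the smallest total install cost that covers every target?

This is a weighted set-cover instance.
Y alone covers T1, T8, T9 — every target.
Total install cost: 4.
No cover costs less than 4.

4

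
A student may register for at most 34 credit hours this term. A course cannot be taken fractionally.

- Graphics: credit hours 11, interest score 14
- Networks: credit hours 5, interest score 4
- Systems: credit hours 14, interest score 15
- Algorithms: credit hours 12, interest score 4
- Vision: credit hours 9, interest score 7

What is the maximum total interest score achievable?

36

This is a 0-1 knapsack instance.
Graphics + Systems + Vision: credit hours 11 + 14 + 9 = 34 ≤ 34, interest score 14 + 15 + 7 = 36.
Graphics + Networks + Systems: credit hours 11 + 5 + 14 = 30 ≤ 34, interest score 14 + 4 + 15 = 33.
Graphics + Systems: credit hours 11 + 14 = 25 ≤ 34, interest score 14 + 15 = 29.
Best is Graphics, Systems, and Vision with total interest score 36.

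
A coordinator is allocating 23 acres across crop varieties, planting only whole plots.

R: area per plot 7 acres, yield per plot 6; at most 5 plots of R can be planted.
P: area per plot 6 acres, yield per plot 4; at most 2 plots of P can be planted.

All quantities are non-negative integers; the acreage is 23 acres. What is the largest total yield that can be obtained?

18

3×R: area 21 ≤ 23, yield 3·6 = 18.
2×R and 1×P: area 20 ≤ 23, yield 2·6 + 1·4 = 16.
Best is 18.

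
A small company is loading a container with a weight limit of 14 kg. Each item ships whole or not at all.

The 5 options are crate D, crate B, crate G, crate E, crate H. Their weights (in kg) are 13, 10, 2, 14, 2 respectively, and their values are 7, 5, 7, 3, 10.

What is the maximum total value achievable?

This is an integer program with binary decision variables.
Allowing fractional choices, the relaxed optimum would be about 22.4, but items are indivisible.
crate B + crate H: weight 10 + 2 = 12 ≤ 14, value 5 + 10 = 15.
crate G + crate H: weight 2 + 2 = 4 ≤ 14, value 7 + 10 = 17.
crate B + crate G + crate H: weight 10 + 2 + 2 = 14 ≤ 14, value 5 + 7 + 10 = 22.
Best is crate B, crate G, and crate H with total value 22.

22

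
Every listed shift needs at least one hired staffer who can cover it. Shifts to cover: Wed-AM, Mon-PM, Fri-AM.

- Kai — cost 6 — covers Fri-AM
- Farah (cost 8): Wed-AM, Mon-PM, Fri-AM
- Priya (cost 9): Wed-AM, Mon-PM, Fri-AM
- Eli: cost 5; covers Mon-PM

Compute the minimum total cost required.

8

Farah alone covers Wed-AM, Mon-PM, Fri-AM — every shift.
Total cost: 8.
No cover costs less than 8.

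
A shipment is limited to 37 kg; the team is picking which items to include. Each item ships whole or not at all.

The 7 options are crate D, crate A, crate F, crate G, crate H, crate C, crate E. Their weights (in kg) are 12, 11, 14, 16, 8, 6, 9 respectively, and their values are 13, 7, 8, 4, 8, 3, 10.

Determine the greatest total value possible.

34

This is an integer program with binary decision variables.
Allowing fractional choices, the relaxed optimum would be about 36.1, but items are indivisible.
crate D + crate H + crate C + crate E: weight 12 + 8 + 6 + 9 = 35 ≤ 37, value 13 + 8 + 3 + 10 = 34.
crate D + crate H + crate E: weight 12 + 8 + 9 = 29 ≤ 37, value 13 + 8 + 10 = 31.
Best is crate D, crate H, crate C, and crate E with total value 34.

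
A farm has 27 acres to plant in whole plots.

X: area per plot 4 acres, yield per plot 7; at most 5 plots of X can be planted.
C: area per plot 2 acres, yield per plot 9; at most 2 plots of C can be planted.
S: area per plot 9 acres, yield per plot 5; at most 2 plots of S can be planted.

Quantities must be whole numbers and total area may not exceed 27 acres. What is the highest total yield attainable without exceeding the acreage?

53

5×X and 2×C: area 24 ≤ 27, yield 5·7 + 2·9 = 53.
4×X and 2×C: area 20 ≤ 27, yield 4·7 + 2·9 = 46.
Best is 53.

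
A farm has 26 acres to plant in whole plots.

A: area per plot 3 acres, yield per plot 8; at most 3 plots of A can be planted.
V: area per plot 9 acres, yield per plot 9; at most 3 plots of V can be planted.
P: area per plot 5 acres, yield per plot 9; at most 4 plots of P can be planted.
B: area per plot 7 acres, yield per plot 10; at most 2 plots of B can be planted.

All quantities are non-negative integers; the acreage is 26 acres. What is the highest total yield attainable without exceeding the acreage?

52

2×A and 4×P: area 26 ≤ 26, yield 2·8 + 4·9 = 52.
3×A, 2×P, and 1×B: area 26 ≤ 26, yield 3·8 + 2·9 + 1·10 = 52.
Best is 52.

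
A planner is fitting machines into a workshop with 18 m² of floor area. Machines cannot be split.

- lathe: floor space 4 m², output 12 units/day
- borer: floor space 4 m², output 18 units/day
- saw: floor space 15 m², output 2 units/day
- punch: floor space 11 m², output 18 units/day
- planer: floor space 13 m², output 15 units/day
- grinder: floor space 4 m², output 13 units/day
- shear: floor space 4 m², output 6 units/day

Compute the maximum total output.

49

Allowing fractional choices, the relaxed optimum would be about 52.8, but machines are indivisible.
lathe + borer + grinder: floor space 4 + 4 + 4 = 12 ≤ 18, output 12 + 18 + 13 = 43.
lathe + borer + grinder + shear: floor space 4 + 4 + 4 + 4 = 16 ≤ 18, output 12 + 18 + 13 + 6 = 49.
Best is lathe, borer, grinder, and shear with total output 49.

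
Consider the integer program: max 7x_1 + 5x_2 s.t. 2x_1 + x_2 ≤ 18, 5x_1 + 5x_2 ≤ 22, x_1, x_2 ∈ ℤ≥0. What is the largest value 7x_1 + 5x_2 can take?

The continuous relaxation peaks at (4.4, 0) with value 30.80; rounding to a feasible lattice point costs some objective.
(x_1,x_2)=(4,0): 2·4+1·0=8≤18, 5·4+5·0=20≤22, objective 28.
(x_1,x_2)=(3,1): 2·3+1·1=7≤18, 5·3+5·1=20≤22, objective 26.
(x_1,x_2)=(3,0): 2·3+1·0=6≤18, 5·3+5·0=15≤22, objective 21.
No feasible integer point exceeds 28.

28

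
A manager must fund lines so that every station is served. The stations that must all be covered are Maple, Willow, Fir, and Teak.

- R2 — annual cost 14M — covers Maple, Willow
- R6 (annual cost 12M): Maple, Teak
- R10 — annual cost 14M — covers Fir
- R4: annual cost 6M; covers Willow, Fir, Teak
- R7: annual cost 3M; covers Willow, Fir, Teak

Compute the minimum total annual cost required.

15

Choose R6 and R7: together they cover Maple, Willow, Fir, Teak — every station.
Total annual cost: 12 + 3 = 15.
No cover costs less than 15.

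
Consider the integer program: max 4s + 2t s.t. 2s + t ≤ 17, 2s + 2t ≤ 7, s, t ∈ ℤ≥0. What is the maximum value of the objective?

The continuous relaxation peaks at (3.5, 0) with value 14.00; rounding to a feasible lattice point costs some objective.
(s,t)=(3,0) is feasible, giving 12.
(s,t)=(2,1) is feasible, giving 10.
(s,t)=(2,0) is feasible, giving 8.
The best lattice point is (3,0), giving 12.

12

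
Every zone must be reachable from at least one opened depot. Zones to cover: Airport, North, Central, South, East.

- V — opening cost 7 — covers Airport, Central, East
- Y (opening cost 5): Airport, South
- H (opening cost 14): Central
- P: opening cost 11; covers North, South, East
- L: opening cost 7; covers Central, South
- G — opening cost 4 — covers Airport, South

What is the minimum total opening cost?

This is an integer covering problem.
The greedy cost-per-new-zone heuristic would pick G, V, and P for 22, but a cheaper cover exists.
Choose V and P: together they cover Airport, North, Central, South, East — every zone.
Total opening cost: 7 + 11 = 18.
No cover costs less than 18.

18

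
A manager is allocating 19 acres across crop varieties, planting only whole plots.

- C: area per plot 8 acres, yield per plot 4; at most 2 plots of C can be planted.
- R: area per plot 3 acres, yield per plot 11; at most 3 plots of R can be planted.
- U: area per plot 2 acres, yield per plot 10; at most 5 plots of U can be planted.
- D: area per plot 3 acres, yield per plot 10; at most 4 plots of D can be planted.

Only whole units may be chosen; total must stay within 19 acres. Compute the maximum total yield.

83

This is a bounded integer knapsack.
2×R, 5×U, and 1×D: area 19 ≤ 19, yield 2·11 + 5·10 + 1·10 = 82.
3×R and 5×U: area 19 ≤ 19, yield 3·11 + 5·10 = 83.
Best is 83.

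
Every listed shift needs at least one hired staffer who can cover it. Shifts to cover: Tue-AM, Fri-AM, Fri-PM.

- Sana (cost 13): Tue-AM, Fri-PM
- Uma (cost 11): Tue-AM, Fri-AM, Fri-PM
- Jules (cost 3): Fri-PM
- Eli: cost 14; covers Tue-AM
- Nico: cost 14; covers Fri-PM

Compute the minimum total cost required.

11

The greedy cost-per-new-shift heuristic would pick Jules and Uma for 14, but a cheaper cover exists.
Uma alone covers Tue-AM, Fri-AM, Fri-PM — every shift.
Total cost: 11.
No cover costs less than 11.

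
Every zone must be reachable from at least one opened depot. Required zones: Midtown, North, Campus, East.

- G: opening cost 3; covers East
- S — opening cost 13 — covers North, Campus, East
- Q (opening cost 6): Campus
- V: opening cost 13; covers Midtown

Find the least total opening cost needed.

26

The greedy cost-per-new-zone heuristic would pick G, Q, S, and V for 35, but a cheaper cover exists.
Choose S and V: together they cover Midtown, North, Campus, East — every zone.
Total opening cost: 13 + 13 = 26.
No cover costs less than 26.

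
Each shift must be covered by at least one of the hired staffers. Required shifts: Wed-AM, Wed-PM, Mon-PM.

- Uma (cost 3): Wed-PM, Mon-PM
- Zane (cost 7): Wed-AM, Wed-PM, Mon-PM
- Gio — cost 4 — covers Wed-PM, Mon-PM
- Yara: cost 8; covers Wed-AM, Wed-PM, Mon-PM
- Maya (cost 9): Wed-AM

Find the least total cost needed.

The greedy cost-per-new-shift heuristic would pick Uma and Zane for 10, but a cheaper cover exists.
Zane alone covers Wed-AM, Wed-PM, Mon-PM — every shift.
Total cost: 7.
No cover costs less than 7.

7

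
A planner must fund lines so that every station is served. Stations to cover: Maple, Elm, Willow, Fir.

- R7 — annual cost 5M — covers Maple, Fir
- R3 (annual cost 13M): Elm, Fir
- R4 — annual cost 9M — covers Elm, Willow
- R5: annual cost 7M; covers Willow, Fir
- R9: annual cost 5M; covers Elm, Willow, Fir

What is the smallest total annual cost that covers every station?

10

Choose R7 and R9: together they cover Maple, Elm, Willow, Fir — every station.
Total annual cost: 5 + 5 = 10.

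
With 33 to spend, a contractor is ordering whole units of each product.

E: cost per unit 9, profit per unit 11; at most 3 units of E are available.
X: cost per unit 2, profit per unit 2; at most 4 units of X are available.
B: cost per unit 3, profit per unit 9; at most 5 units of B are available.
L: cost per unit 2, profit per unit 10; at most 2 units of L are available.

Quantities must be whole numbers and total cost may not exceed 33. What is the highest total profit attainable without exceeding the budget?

1×E, 2×X, 5×B, and 2×L: cost 32 ≤ 33, profit 1·11 + 2·2 + 5·9 + 2·10 = 80.
1×E, 1×X, 5×B, and 2×L: cost 30 ≤ 33, profit 1·11 + 1·2 + 5·9 + 2·10 = 78.
Best is 80.

80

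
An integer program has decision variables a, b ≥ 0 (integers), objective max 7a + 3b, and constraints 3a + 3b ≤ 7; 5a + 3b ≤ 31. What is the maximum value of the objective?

(a,b)=(2,0): 3·2+3·0=6≤7, 5·2+3·0=10≤31, objective 14.
(a,b)=(1,1): 3·1+3·1=6≤7, 5·1+3·1=8≤31, objective 10.
(a,b)=(1,0): 3·1+3·0=3≤7, 5·1+3·0=5≤31, objective 7.
The best lattice point is (2,0), giving 14.

14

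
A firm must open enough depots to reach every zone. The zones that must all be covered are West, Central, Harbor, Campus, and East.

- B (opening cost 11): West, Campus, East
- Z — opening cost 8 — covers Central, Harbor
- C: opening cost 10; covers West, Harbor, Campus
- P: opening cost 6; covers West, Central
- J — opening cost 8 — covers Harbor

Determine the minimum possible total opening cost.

This is an integer covering problem.
The greedy cost-per-new-zone heuristic would pick P, C, and B for 27, but a cheaper cover exists.
Choose B and Z: together they cover West, Central, Harbor, Campus, East — every zone.
Total opening cost: 11 + 8 = 19.
No cover costs less than 19.

19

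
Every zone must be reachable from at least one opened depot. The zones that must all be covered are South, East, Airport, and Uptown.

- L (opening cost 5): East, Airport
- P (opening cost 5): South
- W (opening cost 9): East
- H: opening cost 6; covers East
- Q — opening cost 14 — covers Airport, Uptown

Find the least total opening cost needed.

This is an integer covering problem.
Choose L, P, and Q: together they cover South, East, Airport, Uptown — every zone.
Total opening cost: 5 + 5 + 14 = 24.
No cover costs less than 24.

24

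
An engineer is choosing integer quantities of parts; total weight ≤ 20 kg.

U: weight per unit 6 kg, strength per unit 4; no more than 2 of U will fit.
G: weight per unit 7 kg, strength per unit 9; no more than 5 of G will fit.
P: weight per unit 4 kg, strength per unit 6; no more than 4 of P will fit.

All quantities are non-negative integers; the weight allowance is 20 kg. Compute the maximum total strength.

27

4×P: weight 16 ≤ 20, strength 4·6 = 24.
1×G and 3×P: weight 19 ≤ 20, strength 1·9 + 3·6 = 27.
Best is 27.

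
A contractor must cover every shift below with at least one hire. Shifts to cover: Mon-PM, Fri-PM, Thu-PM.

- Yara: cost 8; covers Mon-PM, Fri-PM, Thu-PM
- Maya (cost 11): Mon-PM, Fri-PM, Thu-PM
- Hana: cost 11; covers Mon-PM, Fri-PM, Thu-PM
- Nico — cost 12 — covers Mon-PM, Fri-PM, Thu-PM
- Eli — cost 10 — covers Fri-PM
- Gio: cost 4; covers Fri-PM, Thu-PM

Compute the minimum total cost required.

Yara alone covers Mon-PM, Fri-PM, Thu-PM — every shift.
Total cost: 8.

8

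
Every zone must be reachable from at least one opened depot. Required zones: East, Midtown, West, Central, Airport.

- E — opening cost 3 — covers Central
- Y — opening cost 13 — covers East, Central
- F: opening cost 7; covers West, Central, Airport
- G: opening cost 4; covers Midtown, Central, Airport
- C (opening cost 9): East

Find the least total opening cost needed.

20

This is an integer covering problem.
Choose F, G, and C: together they cover East, Midtown, West, Central, Airport — every zone.
Total opening cost: 7 + 4 + 9 = 20.
No cover costs less than 20.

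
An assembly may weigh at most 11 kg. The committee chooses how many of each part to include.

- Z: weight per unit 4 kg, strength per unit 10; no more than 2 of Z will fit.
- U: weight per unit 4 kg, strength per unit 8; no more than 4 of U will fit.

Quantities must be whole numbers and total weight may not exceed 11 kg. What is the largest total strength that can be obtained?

2×Z: weight 8 ≤ 11, strength 2·10 = 20.
1×Z and 1×U: weight 8 ≤ 11, strength 1·10 + 1·8 = 18.
Best is 20.

20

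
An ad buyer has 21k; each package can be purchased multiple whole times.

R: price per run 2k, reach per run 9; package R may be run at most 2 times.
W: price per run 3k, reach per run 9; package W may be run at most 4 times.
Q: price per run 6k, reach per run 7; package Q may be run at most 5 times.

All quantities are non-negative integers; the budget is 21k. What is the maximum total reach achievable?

54

R has the best ratio (9/2); taking only R gives at most 2×9 = 18 (stopped by the supply cap of 2).
Mixing does better — 2×R and 4×W: price 16 ≤ 21, reach 2·9 + 4·9 = 54.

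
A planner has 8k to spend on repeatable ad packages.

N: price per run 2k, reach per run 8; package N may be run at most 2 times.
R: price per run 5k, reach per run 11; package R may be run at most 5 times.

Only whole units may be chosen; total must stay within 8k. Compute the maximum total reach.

19

Take 1×N and 1×R: price 7 ≤ 8, reach 1·8 + 1·11 = 19.
No other integer combination yields more.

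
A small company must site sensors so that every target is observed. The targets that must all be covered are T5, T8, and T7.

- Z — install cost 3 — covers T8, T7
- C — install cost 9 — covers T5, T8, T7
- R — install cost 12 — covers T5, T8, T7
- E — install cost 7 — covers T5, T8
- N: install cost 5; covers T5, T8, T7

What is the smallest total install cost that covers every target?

5

This is a weighted set-cover instance.
The greedy cost-per-new-target heuristic would pick Z and N for 8, but a cheaper cover exists.
N alone covers T5, T8, T7 — every target.
Total install cost: 5.
No cover costs less than 5.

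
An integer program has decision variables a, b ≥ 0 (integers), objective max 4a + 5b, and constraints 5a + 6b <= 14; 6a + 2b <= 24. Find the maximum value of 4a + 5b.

10

Relaxing integrality, the LP optimum is 11.67 at (a,b) = (0, 2.33), which is not an integer point.
(a,b)=(0,2): 5·0+6·2=12≤14, 6·0+2·2=4≤24, objective 10.
(a,b)=(1,1): 5·1+6·1=11≤14, 6·1+2·1=8≤24, objective 9.
(a,b)=(0,1): 5·0+6·1=6≤14, 6·0+2·1=2≤24, objective 5.
No feasible integer point exceeds 10.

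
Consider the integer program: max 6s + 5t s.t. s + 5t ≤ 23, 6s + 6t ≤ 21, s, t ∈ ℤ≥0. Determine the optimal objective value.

18

(s,t)=(3,0): 1·3+5·0=3≤23, 6·3+6·0=18≤21, objective 18.
(s,t)=(2,1): 1·2+5·1=7≤23, 6·2+6·1=18≤21, objective 17.
Maximum is 18 at (s,t)=(3,0).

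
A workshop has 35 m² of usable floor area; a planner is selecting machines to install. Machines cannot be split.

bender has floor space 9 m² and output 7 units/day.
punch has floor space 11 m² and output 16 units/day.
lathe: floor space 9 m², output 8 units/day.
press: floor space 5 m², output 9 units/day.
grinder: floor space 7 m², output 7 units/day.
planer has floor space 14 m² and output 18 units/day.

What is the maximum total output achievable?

43

lathe + press + grinder + planer: floor space 9 + 5 + 7 + 14 = 35 ≤ 35, output 8 + 9 + 7 + 18 = 42.
punch + lathe + planer: floor space 11 + 9 + 14 = 34 ≤ 35, output 16 + 8 + 18 = 42.
punch + press + planer: floor space 11 + 5 + 14 = 30 ≤ 35, output 16 + 9 + 18 = 43.
Best is punch, press, and planer with total output 43.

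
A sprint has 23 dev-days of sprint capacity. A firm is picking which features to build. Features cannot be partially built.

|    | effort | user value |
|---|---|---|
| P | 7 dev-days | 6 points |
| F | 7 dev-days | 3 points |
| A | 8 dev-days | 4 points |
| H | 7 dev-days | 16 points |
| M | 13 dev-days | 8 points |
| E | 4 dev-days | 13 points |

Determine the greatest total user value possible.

35

Allowing fractional choices, the relaxed optimum would be about 38.1, but features are indivisible.
A + H + E: effort 8 + 7 + 4 = 19 ≤ 23, user value 4 + 16 + 13 = 33.
F + H + E: effort 7 + 7 + 4 = 18 ≤ 23, user value 3 + 16 + 13 = 32.
P + H + E: effort 7 + 7 + 4 = 18 ≤ 23, user value 6 + 16 + 13 = 35.
Best is P, H, and E with total user value 35.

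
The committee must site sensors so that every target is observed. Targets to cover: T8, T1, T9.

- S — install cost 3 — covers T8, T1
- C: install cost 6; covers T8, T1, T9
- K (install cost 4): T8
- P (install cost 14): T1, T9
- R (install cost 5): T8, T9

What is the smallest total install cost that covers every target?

6

This is a weighted set-cover instance.
The greedy cost-per-new-target heuristic would pick S and R for 8, but a cheaper cover exists.
C alone covers T8, T1, T9 — every target.
Total install cost: 6.
No cover costs less than 6.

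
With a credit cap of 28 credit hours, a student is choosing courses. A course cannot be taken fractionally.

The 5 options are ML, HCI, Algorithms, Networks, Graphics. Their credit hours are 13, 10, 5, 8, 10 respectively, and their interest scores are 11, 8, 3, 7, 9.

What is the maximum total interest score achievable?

24

Allowing fractional choices, the relaxed optimum would be about 24.5, but courses are indivisible.
HCI + Networks + Graphics: credit hours 10 + 8 + 10 = 28 ≤ 28, interest score 8 + 7 + 9 = 24.
ML + Algorithms + Graphics: credit hours 13 + 5 + 10 = 28 ≤ 28, interest score 11 + 3 + 9 = 23.
Best is HCI, Networks, and Graphics with total interest score 24.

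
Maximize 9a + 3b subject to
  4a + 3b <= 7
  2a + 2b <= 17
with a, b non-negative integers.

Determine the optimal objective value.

The continuous relaxation peaks at (1.75, 0) with value 15.75; rounding to a feasible lattice point costs some objective.
(a,b)=(1,1): 4·1+3·1=7≤7, 2·1+2·1=4≤17, objective 12.
(a,b)=(1,0): 4·1+3·0=4≤7, 2·1+2·0=2≤17, objective 9.
(a,b)=(0,2): 4·0+3·2=6≤7, 2·0+2·2=4≤17, objective 6.
The best lattice point is (1,1), giving 12.

12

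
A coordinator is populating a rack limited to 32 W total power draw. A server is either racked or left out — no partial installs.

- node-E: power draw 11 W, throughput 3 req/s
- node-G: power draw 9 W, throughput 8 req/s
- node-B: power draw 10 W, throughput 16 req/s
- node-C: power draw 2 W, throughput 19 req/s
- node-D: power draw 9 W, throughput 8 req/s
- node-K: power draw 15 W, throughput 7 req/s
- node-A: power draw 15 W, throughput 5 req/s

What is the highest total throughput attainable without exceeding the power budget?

51

Treat it as a binary knapsack problem.
Allowing fractional choices, the relaxed optimum would be about 51.9, but servers are indivisible.
node-G + node-B + node-C + node-D: power draw 9 + 10 + 2 + 9 = 30 ≤ 32, throughput 8 + 16 + 19 + 8 = 51.
node-E + node-G + node-B + node-C: power draw 11 + 9 + 10 + 2 = 32 ≤ 32, throughput 3 + 8 + 16 + 19 = 46.
node-E + node-B + node-C + node-D: power draw 11 + 10 + 2 + 9 = 32 ≤ 32, throughput 3 + 16 + 19 + 8 = 46.
Best is node-G, node-B, node-C, and node-D with total throughput 51.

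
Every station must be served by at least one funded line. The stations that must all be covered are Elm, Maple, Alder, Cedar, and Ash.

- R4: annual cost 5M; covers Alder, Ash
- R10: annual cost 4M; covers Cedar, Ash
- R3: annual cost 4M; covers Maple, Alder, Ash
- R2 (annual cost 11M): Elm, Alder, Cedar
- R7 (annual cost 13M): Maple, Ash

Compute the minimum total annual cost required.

15

This is an integer covering problem.
The greedy cost-per-new-station heuristic would pick R3, R10, and R2 for 19, but a cheaper cover exists.
Choose R3 and R2: together they cover Elm, Maple, Alder, Cedar, Ash — every station.
Total annual cost: 4 + 11 = 15.
No cover costs less than 15.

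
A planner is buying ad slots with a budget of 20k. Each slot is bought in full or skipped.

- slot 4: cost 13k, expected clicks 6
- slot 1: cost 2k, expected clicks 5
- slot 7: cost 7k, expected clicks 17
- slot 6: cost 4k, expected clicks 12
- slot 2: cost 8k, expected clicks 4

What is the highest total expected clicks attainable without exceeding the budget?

Allowing fractional choices, the relaxed optimum would be about 37.5, but ad slots are indivisible.
slot 1 + slot 7 + slot 6: cost 2 + 7 + 4 = 13 ≤ 20, expected clicks 5 + 17 + 12 = 34.
slot 7 + slot 6 + slot 2: cost 7 + 4 + 8 = 19 ≤ 20, expected clicks 17 + 12 + 4 = 33.
slot 7 + slot 6: cost 7 + 4 = 11 ≤ 20, expected clicks 17 + 12 = 29.
Best is slot 1, slot 7, and slot 6 with total expected clicks 34.

34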